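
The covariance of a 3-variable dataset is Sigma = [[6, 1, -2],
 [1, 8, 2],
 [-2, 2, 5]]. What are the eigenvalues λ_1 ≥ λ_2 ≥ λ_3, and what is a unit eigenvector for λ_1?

Step 1 — characteristic polynomial p(λ) = det(λI - Sigma) = λ³ - tr·λ² + c_1·λ - det, where tr = trace, c_1 = sum of the principal 2×2 minors, det = det(Sigma):
  tr = 6 + 8 + 5 = 19,
  c_1 = (6·8 - (1)²) + (6·5 - (-2)²) + (8·5 - (2)²) = 47 + 26 + 36 = 109,
  det = 6·(8·5 - (2)²) - (1)·((1)·5 - (2)·(-2)) + (-2)·((1)·(2) - 8·(-2)) = 6·(36) - (1)·(9) + (-2)·(18) = 171.
  So p(λ) = λ³ - 19λ² + 109λ - 171.
Step 2 — look for an integer root (rational root theorem: any rational root is an integer divisor of 171). Testing λ = 9:
  p(9) = 729 - 1539 + 981 - 171 = 0  ✓
  Dividing out (λ - 9): p(λ) = (λ - 9)(λ² - 10λ + 19).
Step 3 — remaining eigenvalues from the quadratic λ² - 10λ + 19 = 0:
  Δ = 10² - 4·19 = 100 - 76 = 24,  λ = (10 ± √24)/2 = (10 ± 4.899)/2 ≈ 7.4495 or 2.5505.
  Sorted: λ_1 = 9,  λ_2 = 7.4495,  λ_3 = 2.5505  (check: sum = 19 = tr ✓).

Step 4 — unit eigenvector for λ_1 = 9: v spans the null space of (Sigma - λ_1 I), whose rows are
  r_1 = (-3, 1, -2),  r_2 = (1, -1, 2),  r_3 = (-2, 2, -4).
  v is orthogonal to every row, so take v ∝ r_1 × r_2 = ((1)·(2) - (-2)·(-1), (-2)·(1) - (-3)·(2), (-3)·(-1) - (1)·(1)) = (0, 4, 2).
  Rescale (divide by 2): u = (0, 2, 1).
  ||u|| = √((0)² + (2)² + (1)²) = √(5) ≈ 2.2361,  v_1 = u/||u|| ≈ (0, 0.8944, 0.4472) (||v_1|| = 1).

λ_1 = 9,  λ_2 = 7.4495,  λ_3 = 2.5505;  v_1 ≈ (0, 0.8944, 0.4472)


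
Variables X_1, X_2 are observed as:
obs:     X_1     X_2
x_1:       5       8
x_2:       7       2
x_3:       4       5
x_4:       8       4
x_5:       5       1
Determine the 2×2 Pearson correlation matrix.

Step 1 — column means:
  mean(X_1) = (5 + 7 + 4 + 8 + 5) / 5 = 29/5 = 5.8
  mean(X_2) = (8 + 2 + 5 + 4 + 1) / 5 = 20/5 = 4

Step 2 — sample variances and covariances s[i,j] = (1/(n-1)) · Σ_k (x_{k,i} - mean_i) · (x_{k,j} - mean_j), with n-1 = 4:
  s[X_1,X_1] = ((-0.8)·(-0.8) + (1.2)·(1.2) + (-1.8)·(-1.8) + (2.2)·(2.2) + (-0.8)·(-0.8)) / 4 = 10.8/4 = 2.7
  s[X_1,X_2] = ((-0.8)·(4) + (1.2)·(-2) + (-1.8)·(1) + (2.2)·(0) + (-0.8)·(-3)) / 4 = -5/4 = -1.25
  s[X_2,X_2] = ((4)·(4) + (-2)·(-2) + (1)·(1) + (0)·(0) + (-3)·(-3)) / 4 = 30/4 = 7.5
  Sample standard deviations s_i = √(s[i,i]):
  s(X_1) = √(2.7) = 1.6432
  s(X_2) = √(7.5) = 2.7386

Step 3 — r_{ij} = s_{ij} / (s_i · s_j):
  r[X_1,X_1] = 1 (diagonal).
  r[X_1,X_2] = -1.25 / (1.6432 · 2.7386) = -1.25 / 4.5 = -0.2778
  r[X_2,X_2] = 1 (diagonal).

R is symmetric with unit diagonal. Assembling:

R = [[1, -0.2778],
 [-0.2778, 1]]


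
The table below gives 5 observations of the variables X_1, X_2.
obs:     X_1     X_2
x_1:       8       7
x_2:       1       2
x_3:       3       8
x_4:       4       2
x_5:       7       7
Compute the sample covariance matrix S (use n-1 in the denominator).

Step 1 — column means:
  mean(X_1) = (8 + 1 + 3 + 4 + 7) / 5 = 23/5 = 4.6
  mean(X_2) = (7 + 2 + 8 + 2 + 7) / 5 = 26/5 = 5.2

Step 2 — sample covariance S[i,j] = (1/(n-1)) · Σ_k (x_{k,i} - mean_i) · (x_{k,j} - mean_j), with n-1 = 4.
  S[X_1,X_1] = ((3.4)·(3.4) + (-3.6)·(-3.6) + (-1.6)·(-1.6) + (-0.6)·(-0.6) + (2.4)·(2.4)) / 4 = 33.2/4 = 8.3
  S[X_1,X_2] = ((3.4)·(1.8) + (-3.6)·(-3.2) + (-1.6)·(2.8) + (-0.6)·(-3.2) + (2.4)·(1.8)) / 4 = 19.4/4 = 4.85
  S[X_2,X_2] = ((1.8)·(1.8) + (-3.2)·(-3.2) + (2.8)·(2.8) + (-3.2)·(-3.2) + (1.8)·(1.8)) / 4 = 34.8/4 = 8.7

S is symmetric (S[j,i] = S[i,j]). Assembling:

S = [[8.3, 4.85],
 [4.85, 8.7]]


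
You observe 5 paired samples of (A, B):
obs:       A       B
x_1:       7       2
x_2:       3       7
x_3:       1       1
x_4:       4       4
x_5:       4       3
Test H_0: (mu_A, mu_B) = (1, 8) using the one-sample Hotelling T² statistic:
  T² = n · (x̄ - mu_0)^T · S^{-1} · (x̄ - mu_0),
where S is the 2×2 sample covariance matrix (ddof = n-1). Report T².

Step 1 — sample mean vector:
  mean(A) = (7 + 3 + 1 + 4 + 4) / 5 = 19/5 = 3.8
  mean(B) = (2 + 7 + 1 + 4 + 3) / 5 = 17/5 = 3.4
  x̄ = (3.8, 3.4),  deviation x̄ - mu_0 = (3.8, 3.4) - (1, 8) = (2.8, -4.6).

Step 2 — sample covariance matrix, S[i,j] = (1/(n-1)) · Σ_k (x_{k,i} - mean_i) · (x_{k,j} - mean_j), divisor n-1 = 4:
  S[A,A] = ((3.2)·(3.2) + (-0.8)·(-0.8) + (-2.8)·(-2.8) + (0.2)·(0.2) + (0.2)·(0.2)) / 4 = 18.8/4 = 4.7
  S[A,B] = ((3.2)·(-1.4) + (-0.8)·(3.6) + (-2.8)·(-2.4) + (0.2)·(0.6) + (0.2)·(-0.4)) / 4 = -0.6/4 = -0.15
  S[B,B] = ((-1.4)·(-1.4) + (3.6)·(3.6) + (-2.4)·(-2.4) + (0.6)·(0.6) + (-0.4)·(-0.4)) / 4 = 21.2/4 = 5.3
  S = [[4.7, -0.15],
 [-0.15, 5.3]].

Step 3 — invert S. det(S) = 4.7·5.3 - (-0.15)² = 24.8875.
  S^{-1} = (1/det) · [[d, -b], [-b, a]] = [[0.213, 0.006],
 [0.006, 0.1888]].

Step 4 — quadratic form (x̄ - mu_0)^T · S^{-1} · (x̄ - mu_0):
  S^{-1} · (x̄ - mu_0) = (0.5686, -0.8518),
  (x̄ - mu_0)^T · [...] = (2.8)·(0.5686) + (-4.6)·(-0.8518) = 5.5104.

Step 5 — scale by n: T² = 5 · 5.5104 = 27.552.

T² ≈ 27.552


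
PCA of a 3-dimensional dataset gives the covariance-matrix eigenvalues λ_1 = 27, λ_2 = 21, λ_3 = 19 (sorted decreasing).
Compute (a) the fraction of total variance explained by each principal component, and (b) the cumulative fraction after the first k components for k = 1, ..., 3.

Step 1 — total variance = trace(Sigma) = Σ λ_i = 27 + 21 + 19 = 67.

Step 2 — fraction explained by component i = λ_i / Σ λ:
  PC1: 27/67 = 0.403
  PC2: 21/67 = 0.3134
  PC3: 19/67 = 0.2836

Step 3 — cumulative fraction after k components = (λ_1 + ... + λ_k) / Σ λ:
  k = 1: 27/67 = 0.403
  k = 2: (27 + 21)/67 = 48/67 = 0.7164
  k = 3: (27 + 21 + 19)/67 = 67/67 = 1

Summary (fraction, with percent):

explained: PC1 0.403 (40.3%), PC2 0.3134 (31.34%), PC3 0.2836 (28.36%);  cumulative: 0.403, 0.7164, 1


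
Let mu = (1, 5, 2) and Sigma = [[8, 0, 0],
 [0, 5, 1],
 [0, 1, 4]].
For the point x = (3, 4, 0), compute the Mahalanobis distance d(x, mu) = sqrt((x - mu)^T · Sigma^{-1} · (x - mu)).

Step 1 — centre the observation: (x - mu) = (2, -1, -2).

Step 2 — invert Sigma (cofactor / det for 3×3, or solve directly):
  Sigma^{-1} = [[0.125, 0, 0],
 [0, 0.2105, -0.0526],
 [0, -0.0526, 0.2632]].

Step 3 — form the quadratic (x - mu)^T · Sigma^{-1} · (x - mu):
  Sigma^{-1} · (x - mu) = (0.25, -0.1053, -0.4737).
  (x - mu)^T · [Sigma^{-1} · (x - mu)] = (2)·(0.25) + (-1)·(-0.1053) + (-2)·(-0.4737) = 1.5526.

Step 4 — take square root: d = √(1.5526) ≈ 1.246.

d(x, mu) = √(1.5526) ≈ 1.246


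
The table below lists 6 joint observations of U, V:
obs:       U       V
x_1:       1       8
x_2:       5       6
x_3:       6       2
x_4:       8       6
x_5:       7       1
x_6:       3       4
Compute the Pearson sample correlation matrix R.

Step 1 — column means:
  mean(U) = (1 + 5 + 6 + 8 + 7 + 3) / 6 = 30/6 = 5
  mean(V) = (8 + 6 + 2 + 6 + 1 + 4) / 6 = 27/6 = 4.5

Step 2 — sample variances and covariances s[i,j] = (1/(n-1)) · Σ_k (x_{k,i} - mean_i) · (x_{k,j} - mean_j), with n-1 = 5:
  s[U,U] = ((-4)·(-4) + (0)·(0) + (1)·(1) + (3)·(3) + (2)·(2) + (-2)·(-2)) / 5 = 34/5 = 6.8
  s[U,V] = ((-4)·(3.5) + (0)·(1.5) + (1)·(-2.5) + (3)·(1.5) + (2)·(-3.5) + (-2)·(-0.5)) / 5 = -18/5 = -3.6
  s[V,V] = ((3.5)·(3.5) + (1.5)·(1.5) + (-2.5)·(-2.5) + (1.5)·(1.5) + (-3.5)·(-3.5) + (-0.5)·(-0.5)) / 5 = 35.5/5 = 7.1
  Sample standard deviations s_i = √(s[i,i]):
  s(U) = √(6.8) = 2.6077
  s(V) = √(7.1) = 2.6646

Step 3 — r_{ij} = s_{ij} / (s_i · s_j):
  r[U,U] = 1 (diagonal).
  r[U,V] = -3.6 / (2.6077 · 2.6646) = -3.6 / 6.9484 = -0.5181
  r[V,V] = 1 (diagonal).

R is symmetric with unit diagonal. Assembling:

R = [[1, -0.5181],
 [-0.5181, 1]]


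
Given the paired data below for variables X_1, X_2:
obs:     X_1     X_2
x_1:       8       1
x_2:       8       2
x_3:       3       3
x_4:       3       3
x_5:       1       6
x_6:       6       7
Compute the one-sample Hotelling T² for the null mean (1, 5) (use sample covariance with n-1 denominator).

Step 1 — sample mean vector:
  mean(X_1) = (8 + 8 + 3 + 3 + 1 + 6) / 6 = 29/6 = 4.8333
  mean(X_2) = (1 + 2 + 3 + 3 + 6 + 7) / 6 = 22/6 = 3.6667
  x̄ = (4.8333, 3.6667),  deviation x̄ - mu_0 = (4.8333, 3.6667) - (1, 5) = (3.8333, -1.3333).

Step 2 — sample covariance matrix, S[i,j] = (1/(n-1)) · Σ_k (x_{k,i} - mean_i) · (x_{k,j} - mean_j), divisor n-1 = 5:
  S[X_1,X_1] = ((3.1667)·(3.1667) + (3.1667)·(3.1667) + (-1.8333)·(-1.8333) + (-1.8333)·(-1.8333) + (-3.8333)·(-3.8333) + (1.1667)·(1.1667)) / 5 = 42.8333/5 = 8.5667
  S[X_1,X_2] = ((3.1667)·(-2.6667) + (3.1667)·(-1.6667) + (-1.8333)·(-0.6667) + (-1.8333)·(-0.6667) + (-3.8333)·(2.3333) + (1.1667)·(3.3333)) / 5 = -16.3333/5 = -3.2667
  S[X_2,X_2] = ((-2.6667)·(-2.6667) + (-1.6667)·(-1.6667) + (-0.6667)·(-0.6667) + (-0.6667)·(-0.6667) + (2.3333)·(2.3333) + (3.3333)·(3.3333)) / 5 = 27.3333/5 = 5.4667
  S = [[8.5667, -3.2667],
 [-3.2667, 5.4667]].

Step 3 — invert S. det(S) = 8.5667·5.4667 - (-3.2667)² = 36.16.
  S^{-1} = (1/det) · [[d, -b], [-b, a]] = [[0.1512, 0.0903],
 [0.0903, 0.2369]].

Step 4 — quadratic form (x̄ - mu_0)^T · S^{-1} · (x̄ - mu_0):
  S^{-1} · (x̄ - mu_0) = (0.4591, 0.0304),
  (x̄ - mu_0)^T · [...] = (3.8333)·(0.4591) + (-1.3333)·(0.0304) = 1.7192.

Step 5 — scale by n: T² = 6 · 1.7192 = 10.3153.

T² ≈ 10.3153


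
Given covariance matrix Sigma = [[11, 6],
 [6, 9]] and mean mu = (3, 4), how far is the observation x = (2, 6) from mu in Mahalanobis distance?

Step 1 — centre the observation: (x - mu) = (-1, 2).

Step 2 — invert Sigma. det(Sigma) = 11·9 - (6)² = 63.
  Sigma^{-1} = (1/det) · [[d, -b], [-b, a]] = [[0.1429, -0.0952],
 [-0.0952, 0.1746]].

Step 3 — form the quadratic (x - mu)^T · Sigma^{-1} · (x - mu):
  Sigma^{-1} · (x - mu) = (-0.3333, 0.4444).
  (x - mu)^T · [Sigma^{-1} · (x - mu)] = (-1)·(-0.3333) + (2)·(0.4444) = 1.2222.

Step 4 — take square root: d = √(1.2222) ≈ 1.1055.

d(x, mu) = √(1.2222) ≈ 1.1055


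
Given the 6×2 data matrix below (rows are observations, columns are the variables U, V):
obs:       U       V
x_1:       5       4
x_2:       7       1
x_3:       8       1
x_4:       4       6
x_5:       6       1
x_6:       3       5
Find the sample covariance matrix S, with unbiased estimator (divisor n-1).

Step 1 — column means:
  mean(U) = (5 + 7 + 8 + 4 + 6 + 3) / 6 = 33/6 = 5.5
  mean(V) = (4 + 1 + 1 + 6 + 1 + 5) / 6 = 18/6 = 3

Step 2 — sample covariance S[i,j] = (1/(n-1)) · Σ_k (x_{k,i} - mean_i) · (x_{k,j} - mean_j), with n-1 = 5.
  S[U,U] = ((-0.5)·(-0.5) + (1.5)·(1.5) + (2.5)·(2.5) + (-1.5)·(-1.5) + (0.5)·(0.5) + (-2.5)·(-2.5)) / 5 = 17.5/5 = 3.5
  S[U,V] = ((-0.5)·(1) + (1.5)·(-2) + (2.5)·(-2) + (-1.5)·(3) + (0.5)·(-2) + (-2.5)·(2)) / 5 = -19/5 = -3.8
  S[V,V] = ((1)·(1) + (-2)·(-2) + (-2)·(-2) + (3)·(3) + (-2)·(-2) + (2)·(2)) / 5 = 26/5 = 5.2

S is symmetric (S[j,i] = S[i,j]). Assembling:

S = [[3.5, -3.8],
 [-3.8, 5.2]]


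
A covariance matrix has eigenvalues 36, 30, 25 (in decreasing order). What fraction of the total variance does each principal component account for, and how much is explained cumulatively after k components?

Step 1 — total variance = trace(Sigma) = Σ λ_i = 36 + 30 + 25 = 91.

Step 2 — fraction explained by component i = λ_i / Σ λ:
  PC1: 36/91 = 0.3956
  PC2: 30/91 = 0.3297
  PC3: 25/91 = 0.2747

Step 3 — cumulative fraction after k components = (λ_1 + ... + λ_k) / Σ λ:
  k = 1: 36/91 = 0.3956
  k = 2: (36 + 30)/91 = 66/91 = 0.7253
  k = 3: (36 + 30 + 25)/91 = 91/91 = 1

Summary (fraction, with percent):

explained: PC1 0.3956 (39.56%), PC2 0.3297 (32.97%), PC3 0.2747 (27.47%);  cumulative: 0.3956, 0.7253, 1


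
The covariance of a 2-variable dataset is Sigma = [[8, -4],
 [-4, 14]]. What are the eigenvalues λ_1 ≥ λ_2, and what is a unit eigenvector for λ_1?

Step 1 — characteristic polynomial of 2×2 Sigma:
  det(Sigma - λI) = λ² - trace · λ + det = 0.
  trace = 8 + 14 = 22, det = 8·14 - (-4)² = 96.
Step 2 — discriminant:
  Δ = trace² - 4·det = 484 - 384 = 100.
Step 3 — eigenvalues:
  λ = (trace ± √Δ)/2 = (22 ± 10)/2,
  λ_1 = 16,  λ_2 = 6.

Step 4 — unit eigenvector for λ_1: solve (Sigma - λ_1 I)v = 0. First row:
  (8 - 16)·v_x + (-4)·v_y = 0, i.e. (-8)·v_x + (-4)·v_y = 0,
  so v ∝ (b, λ_1 - a) = (-4, 8); multiply by -1 so the first entry is positive: u = (4, -8).
  ||u|| = √((4)² + (-8)²) = √(80) ≈ 8.9443,
  v_1 = u/||u|| ≈ (0.4472, -0.8944) (||v_1|| = 1).

λ_1 = 16,  λ_2 = 6;  v_1 ≈ (0.4472, -0.8944)


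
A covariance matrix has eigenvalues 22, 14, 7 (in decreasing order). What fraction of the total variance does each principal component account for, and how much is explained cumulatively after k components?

Step 1 — total variance = trace(Sigma) = Σ λ_i = 22 + 14 + 7 = 43.

Step 2 — fraction explained by component i = λ_i / Σ λ:
  PC1: 22/43 = 0.5116
  PC2: 14/43 = 0.3256
  PC3: 7/43 = 0.1628

Step 3 — cumulative fraction after k components = (λ_1 + ... + λ_k) / Σ λ:
  k = 1: 22/43 = 0.5116
  k = 2: (22 + 14)/43 = 36/43 = 0.8372
  k = 3: (22 + 14 + 7)/43 = 43/43 = 1

Summary (fraction, with percent):

explained: PC1 0.5116 (51.16%), PC2 0.3256 (32.56%), PC3 0.1628 (16.28%);  cumulative: 0.5116, 0.8372, 1


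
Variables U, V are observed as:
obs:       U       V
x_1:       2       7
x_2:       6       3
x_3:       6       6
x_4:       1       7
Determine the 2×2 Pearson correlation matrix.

Step 1 — column means:
  mean(U) = (2 + 6 + 6 + 1) / 4 = 15/4 = 3.75
  mean(V) = (7 + 3 + 6 + 7) / 4 = 23/4 = 5.75

Step 2 — sample variances and covariances s[i,j] = (1/(n-1)) · Σ_k (x_{k,i} - mean_i) · (x_{k,j} - mean_j), with n-1 = 3:
  s[U,U] = ((-1.75)·(-1.75) + (2.25)·(2.25) + (2.25)·(2.25) + (-2.75)·(-2.75)) / 3 = 20.75/3 = 6.9167
  s[U,V] = ((-1.75)·(1.25) + (2.25)·(-2.75) + (2.25)·(0.25) + (-2.75)·(1.25)) / 3 = -11.25/3 = -3.75
  s[V,V] = ((1.25)·(1.25) + (-2.75)·(-2.75) + (0.25)·(0.25) + (1.25)·(1.25)) / 3 = 10.75/3 = 3.5833
  Sample standard deviations s_i = √(s[i,i]):
  s(U) = √(6.9167) = 2.63
  s(V) = √(3.5833) = 1.893

Step 3 — r_{ij} = s_{ij} / (s_i · s_j):
  r[U,U] = 1 (diagonal).
  r[U,V] = -3.75 / (2.63 · 1.893) = -3.75 / 4.9784 = -0.7533
  r[V,V] = 1 (diagonal).

R is symmetric with unit diagonal. Assembling:

R = [[1, -0.7533],
 [-0.7533, 1]]


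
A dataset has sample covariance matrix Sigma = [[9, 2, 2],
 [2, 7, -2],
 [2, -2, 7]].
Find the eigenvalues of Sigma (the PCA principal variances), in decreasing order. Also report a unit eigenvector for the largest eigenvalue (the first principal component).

Step 1 — characteristic polynomial p(λ) = det(λI - Sigma) = λ³ - tr·λ² + c_1·λ - det, where tr = trace, c_1 = sum of the principal 2×2 minors, det = det(Sigma):
  tr = 9 + 7 + 7 = 23,
  c_1 = (9·7 - (2)²) + (9·7 - (2)²) + (7·7 - (-2)²) = 59 + 59 + 45 = 163,
  det = 9·(7·7 - (-2)²) - (2)·((2)·7 - (-2)·(2)) + (2)·((2)·(-2) - 7·(2)) = 9·(45) - (2)·(18) + (2)·(-18) = 333.
  So p(λ) = λ³ - 23λ² + 163λ - 333.
Step 2 — look for an integer root (rational root theorem: any rational root is an integer divisor of 333). Testing λ = 9:
  p(9) = 729 - 1863 + 1467 - 333 = 0  ✓
  Dividing out (λ - 9): p(λ) = (λ - 9)(λ² - 14λ + 37).
Step 3 — remaining eigenvalues from the quadratic λ² - 14λ + 37 = 0:
  Δ = 14² - 4·37 = 196 - 148 = 48,  λ = (14 ± √48)/2 = (14 ± 6.9282)/2 ≈ 10.4641 or 3.5359.
  Sorted: λ_1 = 10.4641,  λ_2 = 9,  λ_3 = 3.5359  (check: sum = 23 = tr ✓).

Step 4 — unit eigenvector for λ_1 ≈ 10.4641: v spans the null space of (Sigma - λ_1 I), whose rows are
  r_1 = (-1.4641, 2, 2),  r_2 = (2, -3.4641, -2),  r_3 = (2, -2, -3.4641).
  v is orthogonal to every row, so take v ∝ r_1 × r_2 = ((2)·(-2) - (2)·(-3.4641), (2)·(2) - (-1.4641)·(-2), (-1.4641)·(-3.4641) - (2)·(2)) ≈ (2.9282, 1.0718, 1.0718).
  Let u = (2.9282, 1.0718, 1.0718).
  ||u|| = √((2.9282)² + (1.0718)² + (1.0718)²) = √(10.8719) ≈ 3.2973,  v_1 = u/||u|| ≈ (0.8881, 0.3251, 0.3251) (||v_1|| = 1).

λ_1 = 10.4641,  λ_2 = 9,  λ_3 = 3.5359;  v_1 ≈ (0.8881, 0.3251, 0.3251)


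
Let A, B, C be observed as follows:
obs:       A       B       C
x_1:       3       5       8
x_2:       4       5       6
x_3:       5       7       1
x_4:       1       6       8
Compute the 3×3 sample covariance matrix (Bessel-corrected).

Step 1 — column means:
  mean(A) = (3 + 4 + 5 + 1) / 4 = 13/4 = 3.25
  mean(B) = (5 + 5 + 7 + 6) / 4 = 23/4 = 5.75
  mean(C) = (8 + 6 + 1 + 8) / 4 = 23/4 = 5.75

Step 2 — sample covariance S[i,j] = (1/(n-1)) · Σ_k (x_{k,i} - mean_i) · (x_{k,j} - mean_j), with n-1 = 3.
  S[A,A] = ((-0.25)·(-0.25) + (0.75)·(0.75) + (1.75)·(1.75) + (-2.25)·(-2.25)) / 3 = 8.75/3 = 2.9167
  S[A,B] = ((-0.25)·(-0.75) + (0.75)·(-0.75) + (1.75)·(1.25) + (-2.25)·(0.25)) / 3 = 1.25/3 = 0.4167
  S[A,C] = ((-0.25)·(2.25) + (0.75)·(0.25) + (1.75)·(-4.75) + (-2.25)·(2.25)) / 3 = -13.75/3 = -4.5833
  S[B,B] = ((-0.75)·(-0.75) + (-0.75)·(-0.75) + (1.25)·(1.25) + (0.25)·(0.25)) / 3 = 2.75/3 = 0.9167
  S[B,C] = ((-0.75)·(2.25) + (-0.75)·(0.25) + (1.25)·(-4.75) + (0.25)·(2.25)) / 3 = -7.25/3 = -2.4167
  S[C,C] = ((2.25)·(2.25) + (0.25)·(0.25) + (-4.75)·(-4.75) + (2.25)·(2.25)) / 3 = 32.75/3 = 10.9167

S is symmetric (S[j,i] = S[i,j]). Assembling:

S = [[2.9167, 0.4167, -4.5833],
 [0.4167, 0.9167, -2.4167],
 [-4.5833, -2.4167, 10.9167]]


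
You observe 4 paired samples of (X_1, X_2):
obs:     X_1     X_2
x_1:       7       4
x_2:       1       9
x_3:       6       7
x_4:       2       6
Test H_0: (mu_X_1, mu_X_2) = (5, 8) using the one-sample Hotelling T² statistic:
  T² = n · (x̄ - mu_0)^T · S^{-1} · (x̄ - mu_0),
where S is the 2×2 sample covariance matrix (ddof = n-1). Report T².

Step 1 — sample mean vector:
  mean(X_1) = (7 + 1 + 6 + 2) / 4 = 16/4 = 4
  mean(X_2) = (4 + 9 + 7 + 6) / 4 = 26/4 = 6.5
  x̄ = (4, 6.5),  deviation x̄ - mu_0 = (4, 6.5) - (5, 8) = (-1, -1.5).

Step 2 — sample covariance matrix, S[i,j] = (1/(n-1)) · Σ_k (x_{k,i} - mean_i) · (x_{k,j} - mean_j), divisor n-1 = 3:
  S[X_1,X_1] = ((3)·(3) + (-3)·(-3) + (2)·(2) + (-2)·(-2)) / 3 = 26/3 = 8.6667
  S[X_1,X_2] = ((3)·(-2.5) + (-3)·(2.5) + (2)·(0.5) + (-2)·(-0.5)) / 3 = -13/3 = -4.3333
  S[X_2,X_2] = ((-2.5)·(-2.5) + (2.5)·(2.5) + (0.5)·(0.5) + (-0.5)·(-0.5)) / 3 = 13/3 = 4.3333
  S = [[8.6667, -4.3333],
 [-4.3333, 4.3333]].

Step 3 — invert S. det(S) = 8.6667·4.3333 - (-4.3333)² = 18.7778.
  S^{-1} = (1/det) · [[d, -b], [-b, a]] = [[0.2308, 0.2308],
 [0.2308, 0.4615]].

Step 4 — quadratic form (x̄ - mu_0)^T · S^{-1} · (x̄ - mu_0):
  S^{-1} · (x̄ - mu_0) = (-0.5769, -0.9231),
  (x̄ - mu_0)^T · [...] = (-1)·(-0.5769) + (-1.5)·(-0.9231) = 1.9615.

Step 5 — scale by n: T² = 4 · 1.9615 = 7.8462.

T² ≈ 7.8462


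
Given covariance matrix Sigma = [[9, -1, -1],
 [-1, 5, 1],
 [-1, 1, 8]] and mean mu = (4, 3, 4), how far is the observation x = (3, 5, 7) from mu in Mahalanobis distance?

Step 1 — centre the observation: (x - mu) = (-1, 2, 3).

Step 2 — invert Sigma (cofactor / det for 3×3, or solve directly):
  Sigma^{-1} = [[0.1147, 0.0206, 0.0118],
 [0.0206, 0.2088, -0.0235],
 [0.0118, -0.0235, 0.1294]].

Step 3 — form the quadratic (x - mu)^T · Sigma^{-1} · (x - mu):
  Sigma^{-1} · (x - mu) = (-0.0382, 0.3265, 0.3294).
  (x - mu)^T · [Sigma^{-1} · (x - mu)] = (-1)·(-0.0382) + (2)·(0.3265) + (3)·(0.3294) = 1.6794.

Step 4 — take square root: d = √(1.6794) ≈ 1.2959.

d(x, mu) = √(1.6794) ≈ 1.2959


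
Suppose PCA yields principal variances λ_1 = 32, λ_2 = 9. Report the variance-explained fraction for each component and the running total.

Step 1 — total variance = trace(Sigma) = Σ λ_i = 32 + 9 = 41.

Step 2 — fraction explained by component i = λ_i / Σ λ:
  PC1: 32/41 = 0.7805
  PC2: 9/41 = 0.2195

Step 3 — cumulative fraction after k components = (λ_1 + ... + λ_k) / Σ λ:
  k = 1: 32/41 = 0.7805
  k = 2: (32 + 9)/41 = 41/41 = 1

Summary (fraction, with percent):

explained: PC1 0.7805 (78.05%), PC2 0.2195 (21.95%);  cumulative: 0.7805, 1


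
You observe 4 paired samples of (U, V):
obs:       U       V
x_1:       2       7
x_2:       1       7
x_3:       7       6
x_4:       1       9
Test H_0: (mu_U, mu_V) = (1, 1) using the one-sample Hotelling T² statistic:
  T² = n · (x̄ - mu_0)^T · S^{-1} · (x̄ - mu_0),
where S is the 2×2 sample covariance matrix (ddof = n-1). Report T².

Step 1 — sample mean vector:
  mean(U) = (2 + 1 + 7 + 1) / 4 = 11/4 = 2.75
  mean(V) = (7 + 7 + 6 + 9) / 4 = 29/4 = 7.25
  x̄ = (2.75, 7.25),  deviation x̄ - mu_0 = (2.75, 7.25) - (1, 1) = (1.75, 6.25).

Step 2 — sample covariance matrix, S[i,j] = (1/(n-1)) · Σ_k (x_{k,i} - mean_i) · (x_{k,j} - mean_j), divisor n-1 = 3:
  S[U,U] = ((-0.75)·(-0.75) + (-1.75)·(-1.75) + (4.25)·(4.25) + (-1.75)·(-1.75)) / 3 = 24.75/3 = 8.25
  S[U,V] = ((-0.75)·(-0.25) + (-1.75)·(-0.25) + (4.25)·(-1.25) + (-1.75)·(1.75)) / 3 = -7.75/3 = -2.5833
  S[V,V] = ((-0.25)·(-0.25) + (-0.25)·(-0.25) + (-1.25)·(-1.25) + (1.75)·(1.75)) / 3 = 4.75/3 = 1.5833
  S = [[8.25, -2.5833],
 [-2.5833, 1.5833]].

Step 3 — invert S. det(S) = 8.25·1.5833 - (-2.5833)² = 6.3889.
  S^{-1} = (1/det) · [[d, -b], [-b, a]] = [[0.2478, 0.4043],
 [0.4043, 1.2913]].

Step 4 — quadratic form (x̄ - mu_0)^T · S^{-1} · (x̄ - mu_0):
  S^{-1} · (x̄ - mu_0) = (2.9609, 8.7783),
  (x̄ - mu_0)^T · [...] = (1.75)·(2.9609) + (6.25)·(8.7783) = 60.0457.

Step 5 — scale by n: T² = 4 · 60.0457 = 240.1826.

T² ≈ 240.1826


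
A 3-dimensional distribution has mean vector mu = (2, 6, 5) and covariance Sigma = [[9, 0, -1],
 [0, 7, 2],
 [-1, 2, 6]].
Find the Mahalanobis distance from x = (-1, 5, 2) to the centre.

Step 1 — centre the observation: (x - mu) = (-3, -1, -3).

Step 2 — invert Sigma (cofactor / det for 3×3, or solve directly):
  Sigma^{-1} = [[0.1134, -0.006, 0.0209],
 [-0.006, 0.1582, -0.0537],
 [0.0209, -0.0537, 0.1881]].

Step 3 — form the quadratic (x - mu)^T · Sigma^{-1} · (x - mu):
  Sigma^{-1} · (x - mu) = (-0.397, 0.0209, -0.5731).
  (x - mu)^T · [Sigma^{-1} · (x - mu)] = (-3)·(-0.397) + (-1)·(0.0209) + (-3)·(-0.5731) = 2.8896.

Step 4 — take square root: d = √(2.8896) ≈ 1.6999.

d(x, mu) = √(2.8896) ≈ 1.6999


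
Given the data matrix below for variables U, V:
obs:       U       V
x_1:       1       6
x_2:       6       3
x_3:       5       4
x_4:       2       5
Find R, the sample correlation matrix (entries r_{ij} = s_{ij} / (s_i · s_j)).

Step 1 — column means:
  mean(U) = (1 + 6 + 5 + 2) / 4 = 14/4 = 3.5
  mean(V) = (6 + 3 + 4 + 5) / 4 = 18/4 = 4.5

Step 2 — sample variances and covariances s[i,j] = (1/(n-1)) · Σ_k (x_{k,i} - mean_i) · (x_{k,j} - mean_j), with n-1 = 3:
  s[U,U] = ((-2.5)·(-2.5) + (2.5)·(2.5) + (1.5)·(1.5) + (-1.5)·(-1.5)) / 3 = 17/3 = 5.6667
  s[U,V] = ((-2.5)·(1.5) + (2.5)·(-1.5) + (1.5)·(-0.5) + (-1.5)·(0.5)) / 3 = -9/3 = -3
  s[V,V] = ((1.5)·(1.5) + (-1.5)·(-1.5) + (-0.5)·(-0.5) + (0.5)·(0.5)) / 3 = 5/3 = 1.6667
  Sample standard deviations s_i = √(s[i,i]):
  s(U) = √(5.6667) = 2.3805
  s(V) = √(1.6667) = 1.291

Step 3 — r_{ij} = s_{ij} / (s_i · s_j):
  r[U,U] = 1 (diagonal).
  r[U,V] = -3 / (2.3805 · 1.291) = -3 / 3.0732 = -0.9762
  r[V,V] = 1 (diagonal).

R is symmetric with unit diagonal. Assembling:

R = [[1, -0.9762],
 [-0.9762, 1]]


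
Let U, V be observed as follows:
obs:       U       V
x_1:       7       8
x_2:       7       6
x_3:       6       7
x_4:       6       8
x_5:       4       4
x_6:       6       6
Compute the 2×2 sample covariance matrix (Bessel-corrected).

Step 1 — column means:
  mean(U) = (7 + 7 + 6 + 6 + 4 + 6) / 6 = 36/6 = 6
  mean(V) = (8 + 6 + 7 + 8 + 4 + 6) / 6 = 39/6 = 6.5

Step 2 — sample covariance S[i,j] = (1/(n-1)) · Σ_k (x_{k,i} - mean_i) · (x_{k,j} - mean_j), with n-1 = 5.
  S[U,U] = ((1)·(1) + (1)·(1) + (0)·(0) + (0)·(0) + (-2)·(-2) + (0)·(0)) / 5 = 6/5 = 1.2
  S[U,V] = ((1)·(1.5) + (1)·(-0.5) + (0)·(0.5) + (0)·(1.5) + (-2)·(-2.5) + (0)·(-0.5)) / 5 = 6/5 = 1.2
  S[V,V] = ((1.5)·(1.5) + (-0.5)·(-0.5) + (0.5)·(0.5) + (1.5)·(1.5) + (-2.5)·(-2.5) + (-0.5)·(-0.5)) / 5 = 11.5/5 = 2.3

S is symmetric (S[j,i] = S[i,j]). Assembling:

S = [[1.2, 1.2],
 [1.2, 2.3]]


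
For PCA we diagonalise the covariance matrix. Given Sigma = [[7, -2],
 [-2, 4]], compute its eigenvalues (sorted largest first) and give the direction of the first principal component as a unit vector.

Step 1 — characteristic polynomial of 2×2 Sigma:
  det(Sigma - λI) = λ² - trace · λ + det = 0.
  trace = 7 + 4 = 11, det = 7·4 - (-2)² = 24.
Step 2 — discriminant:
  Δ = trace² - 4·det = 121 - 96 = 25.
Step 3 — eigenvalues:
  λ = (trace ± √Δ)/2 = (11 ± 5)/2,
  λ_1 = 8,  λ_2 = 3.

Step 4 — unit eigenvector for λ_1: solve (Sigma - λ_1 I)v = 0. First row:
  (7 - 8)·v_x + (-2)·v_y = 0, i.e. (-1)·v_x + (-2)·v_y = 0,
  so v ∝ (b, λ_1 - a) = (-2, 1); multiply by -1 so the first entry is positive: u = (2, -1).
  ||u|| = √((2)² + (-1)²) = √(5) ≈ 2.2361,
  v_1 = u/||u|| ≈ (0.8944, -0.4472) (||v_1|| = 1).

λ_1 = 8,  λ_2 = 3;  v_1 ≈ (0.8944, -0.4472)


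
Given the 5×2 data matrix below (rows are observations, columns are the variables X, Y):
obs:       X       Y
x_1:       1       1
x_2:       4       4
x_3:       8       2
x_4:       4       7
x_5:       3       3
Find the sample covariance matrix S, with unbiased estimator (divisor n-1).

Step 1 — column means:
  mean(X) = (1 + 4 + 8 + 4 + 3) / 5 = 20/5 = 4
  mean(Y) = (1 + 4 + 2 + 7 + 3) / 5 = 17/5 = 3.4

Step 2 — sample covariance S[i,j] = (1/(n-1)) · Σ_k (x_{k,i} - mean_i) · (x_{k,j} - mean_j), with n-1 = 4.
  S[X,X] = ((-3)·(-3) + (0)·(0) + (4)·(4) + (0)·(0) + (-1)·(-1)) / 4 = 26/4 = 6.5
  S[X,Y] = ((-3)·(-2.4) + (0)·(0.6) + (4)·(-1.4) + (0)·(3.6) + (-1)·(-0.4)) / 4 = 2/4 = 0.5
  S[Y,Y] = ((-2.4)·(-2.4) + (0.6)·(0.6) + (-1.4)·(-1.4) + (3.6)·(3.6) + (-0.4)·(-0.4)) / 4 = 21.2/4 = 5.3

S is symmetric (S[j,i] = S[i,j]). Assembling:

S = [[6.5, 0.5],
 [0.5, 5.3]]


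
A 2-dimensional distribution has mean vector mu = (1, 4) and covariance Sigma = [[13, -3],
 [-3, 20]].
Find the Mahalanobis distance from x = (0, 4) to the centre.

Step 1 — centre the observation: (x - mu) = (-1, 0).

Step 2 — invert Sigma. det(Sigma) = 13·20 - (-3)² = 251.
  Sigma^{-1} = (1/det) · [[d, -b], [-b, a]] = [[0.0797, 0.012],
 [0.012, 0.0518]].

Step 3 — form the quadratic (x - mu)^T · Sigma^{-1} · (x - mu):
  Sigma^{-1} · (x - mu) = (-0.0797, -0.012).
  (x - mu)^T · [Sigma^{-1} · (x - mu)] = (-1)·(-0.0797) + (0)·(-0.012) = 0.0797.

Step 4 — take square root: d = √(0.0797) ≈ 0.2823.

d(x, mu) = √(0.0797) ≈ 0.2823


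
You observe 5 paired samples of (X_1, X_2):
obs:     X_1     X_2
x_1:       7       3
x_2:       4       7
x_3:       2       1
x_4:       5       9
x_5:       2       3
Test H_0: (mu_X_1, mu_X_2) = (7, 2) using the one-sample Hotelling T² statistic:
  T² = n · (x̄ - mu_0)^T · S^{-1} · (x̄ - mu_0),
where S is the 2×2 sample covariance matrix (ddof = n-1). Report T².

Step 1 — sample mean vector:
  mean(X_1) = (7 + 4 + 2 + 5 + 2) / 5 = 20/5 = 4
  mean(X_2) = (3 + 7 + 1 + 9 + 3) / 5 = 23/5 = 4.6
  x̄ = (4, 4.6),  deviation x̄ - mu_0 = (4, 4.6) - (7, 2) = (-3, 2.6).

Step 2 — sample covariance matrix, S[i,j] = (1/(n-1)) · Σ_k (x_{k,i} - mean_i) · (x_{k,j} - mean_j), divisor n-1 = 4:
  S[X_1,X_1] = ((3)·(3) + (0)·(0) + (-2)·(-2) + (1)·(1) + (-2)·(-2)) / 4 = 18/4 = 4.5
  S[X_1,X_2] = ((3)·(-1.6) + (0)·(2.4) + (-2)·(-3.6) + (1)·(4.4) + (-2)·(-1.6)) / 4 = 10/4 = 2.5
  S[X_2,X_2] = ((-1.6)·(-1.6) + (2.4)·(2.4) + (-3.6)·(-3.6) + (4.4)·(4.4) + (-1.6)·(-1.6)) / 4 = 43.2/4 = 10.8
  S = [[4.5, 2.5],
 [2.5, 10.8]].

Step 3 — invert S. det(S) = 4.5·10.8 - (2.5)² = 42.35.
  S^{-1} = (1/det) · [[d, -b], [-b, a]] = [[0.255, -0.059],
 [-0.059, 0.1063]].

Step 4 — quadratic form (x̄ - mu_0)^T · S^{-1} · (x̄ - mu_0):
  S^{-1} · (x̄ - mu_0) = (-0.9185, 0.4534),
  (x̄ - mu_0)^T · [...] = (-3)·(-0.9185) + (2.6)·(0.4534) = 3.9344.

Step 5 — scale by n: T² = 5 · 3.9344 = 19.6718.

T² ≈ 19.6718


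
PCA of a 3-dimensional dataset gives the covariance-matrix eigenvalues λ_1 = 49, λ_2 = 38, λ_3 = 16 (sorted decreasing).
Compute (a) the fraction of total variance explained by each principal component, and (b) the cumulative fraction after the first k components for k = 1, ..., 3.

Step 1 — total variance = trace(Sigma) = Σ λ_i = 49 + 38 + 16 = 103.

Step 2 — fraction explained by component i = λ_i / Σ λ:
  PC1: 49/103 = 0.4757
  PC2: 38/103 = 0.3689
  PC3: 16/103 = 0.1553

Step 3 — cumulative fraction after k components = (λ_1 + ... + λ_k) / Σ λ:
  k = 1: 49/103 = 0.4757
  k = 2: (49 + 38)/103 = 87/103 = 0.8447
  k = 3: (49 + 38 + 16)/103 = 103/103 = 1

Summary (fraction, with percent):

explained: PC1 0.4757 (47.57%), PC2 0.3689 (36.89%), PC3 0.1553 (15.53%);  cumulative: 0.4757, 0.8447, 1


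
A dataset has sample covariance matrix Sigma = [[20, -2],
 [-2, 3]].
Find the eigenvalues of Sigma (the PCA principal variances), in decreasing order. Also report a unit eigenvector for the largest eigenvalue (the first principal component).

Step 1 — characteristic polynomial of 2×2 Sigma:
  det(Sigma - λI) = λ² - trace · λ + det = 0.
  trace = 20 + 3 = 23, det = 20·3 - (-2)² = 56.
Step 2 — discriminant:
  Δ = trace² - 4·det = 529 - 224 = 305.
Step 3 — eigenvalues:
  λ = (trace ± √Δ)/2 = (23 ± 17.4642)/2,
  λ_1 = 20.2321,  λ_2 = 2.7679.

Step 4 — unit eigenvector for λ_1: solve (Sigma - λ_1 I)v = 0. First row:
  (20 - 20.2321)·v_x + (-2)·v_y = 0, i.e. (-0.2321)·v_x + (-2)·v_y = 0,
  so v ∝ (b, λ_1 - a) = (-2, 0.2321); multiply by -1 so the first entry is positive: u = (2, -0.2321).
  ||u|| = √((2)² + (-0.2321)²) = √(4.0539) ≈ 2.0134,
  v_1 = u/||u|| ≈ (0.9933, -0.1153) (||v_1|| = 1).

λ_1 = 20.2321,  λ_2 = 2.7679;  v_1 ≈ (0.9933, -0.1153)


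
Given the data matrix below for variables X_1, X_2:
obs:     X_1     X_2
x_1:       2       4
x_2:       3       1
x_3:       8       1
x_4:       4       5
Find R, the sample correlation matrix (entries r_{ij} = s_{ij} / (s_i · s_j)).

Step 1 — column means:
  mean(X_1) = (2 + 3 + 8 + 4) / 4 = 17/4 = 4.25
  mean(X_2) = (4 + 1 + 1 + 5) / 4 = 11/4 = 2.75

Step 2 — sample variances and covariances s[i,j] = (1/(n-1)) · Σ_k (x_{k,i} - mean_i) · (x_{k,j} - mean_j), with n-1 = 3:
  s[X_1,X_1] = ((-2.25)·(-2.25) + (-1.25)·(-1.25) + (3.75)·(3.75) + (-0.25)·(-0.25)) / 3 = 20.75/3 = 6.9167
  s[X_1,X_2] = ((-2.25)·(1.25) + (-1.25)·(-1.75) + (3.75)·(-1.75) + (-0.25)·(2.25)) / 3 = -7.75/3 = -2.5833
  s[X_2,X_2] = ((1.25)·(1.25) + (-1.75)·(-1.75) + (-1.75)·(-1.75) + (2.25)·(2.25)) / 3 = 12.75/3 = 4.25
  Sample standard deviations s_i = √(s[i,i]):
  s(X_1) = √(6.9167) = 2.63
  s(X_2) = √(4.25) = 2.0616

Step 3 — r_{ij} = s_{ij} / (s_i · s_j):
  r[X_1,X_1] = 1 (diagonal).
  r[X_1,X_2] = -2.5833 / (2.63 · 2.0616) = -2.5833 / 5.4218 = -0.4765
  r[X_2,X_2] = 1 (diagonal).

R is symmetric with unit diagonal. Assembling:

R = [[1, -0.4765],
 [-0.4765, 1]]


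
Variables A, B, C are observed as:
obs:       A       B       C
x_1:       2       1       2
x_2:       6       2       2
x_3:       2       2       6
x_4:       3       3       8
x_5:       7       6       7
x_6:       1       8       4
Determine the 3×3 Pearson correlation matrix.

Step 1 — column means:
  mean(A) = (2 + 6 + 2 + 3 + 7 + 1) / 6 = 21/6 = 3.5
  mean(B) = (1 + 2 + 2 + 3 + 6 + 8) / 6 = 22/6 = 3.6667
  mean(C) = (2 + 2 + 6 + 8 + 7 + 4) / 6 = 29/6 = 4.8333

Step 2 — sample variances and covariances s[i,j] = (1/(n-1)) · Σ_k (x_{k,i} - mean_i) · (x_{k,j} - mean_j), with n-1 = 5:
  s[A,A] = ((-1.5)·(-1.5) + (2.5)·(2.5) + (-1.5)·(-1.5) + (-0.5)·(-0.5) + (3.5)·(3.5) + (-2.5)·(-2.5)) / 5 = 29.5/5 = 5.9
  s[A,B] = ((-1.5)·(-2.6667) + (2.5)·(-1.6667) + (-1.5)·(-1.6667) + (-0.5)·(-0.6667) + (3.5)·(2.3333) + (-2.5)·(4.3333)) / 5 = 0/5 = 0
  s[A,C] = ((-1.5)·(-2.8333) + (2.5)·(-2.8333) + (-1.5)·(1.1667) + (-0.5)·(3.1667) + (3.5)·(2.1667) + (-2.5)·(-0.8333)) / 5 = 3.5/5 = 0.7
  s[B,B] = ((-2.6667)·(-2.6667) + (-1.6667)·(-1.6667) + (-1.6667)·(-1.6667) + (-0.6667)·(-0.6667) + (2.3333)·(2.3333) + (4.3333)·(4.3333)) / 5 = 37.3333/5 = 7.4667
  s[B,C] = ((-2.6667)·(-2.8333) + (-1.6667)·(-2.8333) + (-1.6667)·(1.1667) + (-0.6667)·(3.1667) + (2.3333)·(2.1667) + (4.3333)·(-0.8333)) / 5 = 9.6667/5 = 1.9333
  s[C,C] = ((-2.8333)·(-2.8333) + (-2.8333)·(-2.8333) + (1.1667)·(1.1667) + (3.1667)·(3.1667) + (2.1667)·(2.1667) + (-0.8333)·(-0.8333)) / 5 = 32.8333/5 = 6.5667
  Sample standard deviations s_i = √(s[i,i]):
  s(A) = √(5.9) = 2.429
  s(B) = √(7.4667) = 2.7325
  s(C) = √(6.5667) = 2.5626

Step 3 — r_{ij} = s_{ij} / (s_i · s_j):
  r[A,A] = 1 (diagonal).
  r[A,B] = 0 / (2.429 · 2.7325) = 0 / 6.6373 = 0
  r[A,C] = 0.7 / (2.429 · 2.5626) = 0.7 / 6.2244 = 0.1125
  r[B,B] = 1 (diagonal).
  r[B,C] = 1.9333 / (2.7325 · 2.5626) = 1.9333 / 7.0022 = 0.2761
  r[C,C] = 1 (diagonal).

R is symmetric with unit diagonal. Assembling:

R = [[1, 0, 0.1125],
 [0, 1, 0.2761],
 [0.1125, 0.2761, 1]]


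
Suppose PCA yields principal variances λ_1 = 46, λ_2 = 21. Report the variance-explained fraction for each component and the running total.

Step 1 — total variance = trace(Sigma) = Σ λ_i = 46 + 21 = 67.

Step 2 — fraction explained by component i = λ_i / Σ λ:
  PC1: 46/67 = 0.6866
  PC2: 21/67 = 0.3134

Step 3 — cumulative fraction after k components = (λ_1 + ... + λ_k) / Σ λ:
  k = 1: 46/67 = 0.6866
  k = 2: (46 + 21)/67 = 67/67 = 1

Summary (fraction, with percent):

explained: PC1 0.6866 (68.66%), PC2 0.3134 (31.34%);  cumulative: 0.6866, 1


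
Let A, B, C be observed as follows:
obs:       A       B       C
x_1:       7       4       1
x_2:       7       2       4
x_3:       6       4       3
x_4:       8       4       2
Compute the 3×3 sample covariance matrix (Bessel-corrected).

Step 1 — column means:
  mean(A) = (7 + 7 + 6 + 8) / 4 = 28/4 = 7
  mean(B) = (4 + 2 + 4 + 4) / 4 = 14/4 = 3.5
  mean(C) = (1 + 4 + 3 + 2) / 4 = 10/4 = 2.5

Step 2 — sample covariance S[i,j] = (1/(n-1)) · Σ_k (x_{k,i} - mean_i) · (x_{k,j} - mean_j), with n-1 = 3.
  S[A,A] = ((0)·(0) + (0)·(0) + (-1)·(-1) + (1)·(1)) / 3 = 2/3 = 0.6667
  S[A,B] = ((0)·(0.5) + (0)·(-1.5) + (-1)·(0.5) + (1)·(0.5)) / 3 = 0/3 = 0
  S[A,C] = ((0)·(-1.5) + (0)·(1.5) + (-1)·(0.5) + (1)·(-0.5)) / 3 = -1/3 = -0.3333
  S[B,B] = ((0.5)·(0.5) + (-1.5)·(-1.5) + (0.5)·(0.5) + (0.5)·(0.5)) / 3 = 3/3 = 1
  S[B,C] = ((0.5)·(-1.5) + (-1.5)·(1.5) + (0.5)·(0.5) + (0.5)·(-0.5)) / 3 = -3/3 = -1
  S[C,C] = ((-1.5)·(-1.5) + (1.5)·(1.5) + (0.5)·(0.5) + (-0.5)·(-0.5)) / 3 = 5/3 = 1.6667

S is symmetric (S[j,i] = S[i,j]). Assembling:

S = [[0.6667, 0, -0.3333],
 [0, 1, -1],
 [-0.3333, -1, 1.6667]]


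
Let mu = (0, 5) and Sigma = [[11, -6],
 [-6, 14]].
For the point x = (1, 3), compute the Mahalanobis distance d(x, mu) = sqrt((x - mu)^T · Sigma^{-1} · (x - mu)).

Step 1 — centre the observation: (x - mu) = (1, -2).

Step 2 — invert Sigma. det(Sigma) = 11·14 - (-6)² = 118.
  Sigma^{-1} = (1/det) · [[d, -b], [-b, a]] = [[0.1186, 0.0508],
 [0.0508, 0.0932]].

Step 3 — form the quadratic (x - mu)^T · Sigma^{-1} · (x - mu):
  Sigma^{-1} · (x - mu) = (0.0169, -0.1356).
  (x - mu)^T · [Sigma^{-1} · (x - mu)] = (1)·(0.0169) + (-2)·(-0.1356) = 0.2881.

Step 4 — take square root: d = √(0.2881) ≈ 0.5368.

d(x, mu) = √(0.2881) ≈ 0.5368


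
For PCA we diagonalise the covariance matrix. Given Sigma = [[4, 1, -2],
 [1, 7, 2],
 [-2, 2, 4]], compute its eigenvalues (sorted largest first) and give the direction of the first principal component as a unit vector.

Step 1 — characteristic polynomial p(λ) = det(λI - Sigma) = λ³ - tr·λ² + c_1·λ - det, where tr = trace, c_1 = sum of the principal 2×2 minors, det = det(Sigma):
  tr = 4 + 7 + 4 = 15,
  c_1 = (4·7 - (1)²) + (4·4 - (-2)²) + (7·4 - (2)²) = 27 + 12 + 24 = 63,
  det = 4·(7·4 - (2)²) - (1)·((1)·4 - (2)·(-2)) + (-2)·((1)·(2) - 7·(-2)) = 4·(24) - (1)·(8) + (-2)·(16) = 56.
  So p(λ) = λ³ - 15λ² + 63λ - 56.
Step 2 — look for an integer root (rational root theorem: any rational root is an integer divisor of 56). Testing λ = 8:
  p(8) = 512 - 960 + 504 - 56 = 0  ✓
  Dividing out (λ - 8): p(λ) = (λ - 8)(λ² - 7λ + 7).
Step 3 — remaining eigenvalues from the quadratic λ² - 7λ + 7 = 0:
  Δ = 7² - 4·7 = 49 - 28 = 21,  λ = (7 ± √21)/2 = (7 ± 4.5826)/2 ≈ 5.7913 or 1.2087.
  Sorted: λ_1 = 8,  λ_2 = 5.7913,  λ_3 = 1.2087  (check: sum = 15 = tr ✓).

Step 4 — unit eigenvector for λ_1 = 8: v spans the null space of (Sigma - λ_1 I), whose rows are
  r_1 = (-4, 1, -2),  r_2 = (1, -1, 2),  r_3 = (-2, 2, -4).
  v is orthogonal to every row, so take v ∝ r_1 × r_2 = ((1)·(2) - (-2)·(-1), (-2)·(1) - (-4)·(2), (-4)·(-1) - (1)·(1)) = (0, 6, 3).
  Rescale (divide by 3): u = (0, 2, 1).
  ||u|| = √((0)² + (2)² + (1)²) = √(5) ≈ 2.2361,  v_1 = u/||u|| ≈ (0, 0.8944, 0.4472) (||v_1|| = 1).

λ_1 = 8,  λ_2 = 5.7913,  λ_3 = 1.2087;  v_1 ≈ (0, 0.8944, 0.4472)


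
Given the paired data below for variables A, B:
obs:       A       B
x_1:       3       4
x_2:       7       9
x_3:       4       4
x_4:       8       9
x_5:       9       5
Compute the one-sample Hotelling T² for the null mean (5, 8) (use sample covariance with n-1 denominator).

Step 1 — sample mean vector:
  mean(A) = (3 + 7 + 4 + 8 + 9) / 5 = 31/5 = 6.2
  mean(B) = (4 + 9 + 4 + 9 + 5) / 5 = 31/5 = 6.2
  x̄ = (6.2, 6.2),  deviation x̄ - mu_0 = (6.2, 6.2) - (5, 8) = (1.2, -1.8).

Step 2 — sample covariance matrix, S[i,j] = (1/(n-1)) · Σ_k (x_{k,i} - mean_i) · (x_{k,j} - mean_j), divisor n-1 = 4:
  S[A,A] = ((-3.2)·(-3.2) + (0.8)·(0.8) + (-2.2)·(-2.2) + (1.8)·(1.8) + (2.8)·(2.8)) / 4 = 26.8/4 = 6.7
  S[A,B] = ((-3.2)·(-2.2) + (0.8)·(2.8) + (-2.2)·(-2.2) + (1.8)·(2.8) + (2.8)·(-1.2)) / 4 = 15.8/4 = 3.95
  S[B,B] = ((-2.2)·(-2.2) + (2.8)·(2.8) + (-2.2)·(-2.2) + (2.8)·(2.8) + (-1.2)·(-1.2)) / 4 = 26.8/4 = 6.7
  S = [[6.7, 3.95],
 [3.95, 6.7]].

Step 3 — invert S. det(S) = 6.7·6.7 - (3.95)² = 29.2875.
  S^{-1} = (1/det) · [[d, -b], [-b, a]] = [[0.2288, -0.1349],
 [-0.1349, 0.2288]].

Step 4 — quadratic form (x̄ - mu_0)^T · S^{-1} · (x̄ - mu_0):
  S^{-1} · (x̄ - mu_0) = (0.5173, -0.5736),
  (x̄ - mu_0)^T · [...] = (1.2)·(0.5173) + (-1.8)·(-0.5736) = 1.6533.

Step 5 — scale by n: T² = 5 · 1.6533 = 8.2663.

T² ≈ 8.2663


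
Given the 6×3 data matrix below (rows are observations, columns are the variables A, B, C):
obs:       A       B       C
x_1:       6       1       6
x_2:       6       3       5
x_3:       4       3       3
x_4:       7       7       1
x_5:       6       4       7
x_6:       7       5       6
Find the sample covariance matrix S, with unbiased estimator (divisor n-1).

Step 1 — column means:
  mean(A) = (6 + 6 + 4 + 7 + 6 + 7) / 6 = 36/6 = 6
  mean(B) = (1 + 3 + 3 + 7 + 4 + 5) / 6 = 23/6 = 3.8333
  mean(C) = (6 + 5 + 3 + 1 + 7 + 6) / 6 = 28/6 = 4.6667

Step 2 — sample covariance S[i,j] = (1/(n-1)) · Σ_k (x_{k,i} - mean_i) · (x_{k,j} - mean_j), with n-1 = 5.
  S[A,A] = ((0)·(0) + (0)·(0) + (-2)·(-2) + (1)·(1) + (0)·(0) + (1)·(1)) / 5 = 6/5 = 1.2
  S[A,B] = ((0)·(-2.8333) + (0)·(-0.8333) + (-2)·(-0.8333) + (1)·(3.1667) + (0)·(0.1667) + (1)·(1.1667)) / 5 = 6/5 = 1.2
  S[A,C] = ((0)·(1.3333) + (0)·(0.3333) + (-2)·(-1.6667) + (1)·(-3.6667) + (0)·(2.3333) + (1)·(1.3333)) / 5 = 1/5 = 0.2
  S[B,B] = ((-2.8333)·(-2.8333) + (-0.8333)·(-0.8333) + (-0.8333)·(-0.8333) + (3.1667)·(3.1667) + (0.1667)·(0.1667) + (1.1667)·(1.1667)) / 5 = 20.8333/5 = 4.1667
  S[B,C] = ((-2.8333)·(1.3333) + (-0.8333)·(0.3333) + (-0.8333)·(-1.6667) + (3.1667)·(-3.6667) + (0.1667)·(2.3333) + (1.1667)·(1.3333)) / 5 = -12.3333/5 = -2.4667
  S[C,C] = ((1.3333)·(1.3333) + (0.3333)·(0.3333) + (-1.6667)·(-1.6667) + (-3.6667)·(-3.6667) + (2.3333)·(2.3333) + (1.3333)·(1.3333)) / 5 = 25.3333/5 = 5.0667

S is symmetric (S[j,i] = S[i,j]). Assembling:

S = [[1.2, 1.2, 0.2],
 [1.2, 4.1667, -2.4667],
 [0.2, -2.4667, 5.0667]]
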